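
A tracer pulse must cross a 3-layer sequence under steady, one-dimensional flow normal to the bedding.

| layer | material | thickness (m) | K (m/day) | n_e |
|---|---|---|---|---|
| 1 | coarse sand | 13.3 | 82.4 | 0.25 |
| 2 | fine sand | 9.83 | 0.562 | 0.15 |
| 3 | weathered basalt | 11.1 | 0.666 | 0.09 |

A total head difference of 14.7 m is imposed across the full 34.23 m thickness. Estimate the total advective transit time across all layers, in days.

With flow normal to the layers, continuity requires the same specific discharge q through every layer.
Σ(b_i/K_i) = 13.3/82.4 + 9.83/0.562 + 11.1/0.666 = 34.32 d.
q = Δh / Σ(b_i/K_i) = 14.7 / 34.32 = 0.4283 m/day.
In each layer the seepage velocity is v_i = q/n_i, so the layer transit time is t_i = b_i·n_i / q:
  layer 1 (coarse sand): t_1 = 13.3 × 0.25 / 0.4283 = 7.763 d
  layer 2 (fine sand): t_2 = 9.83 × 0.15 / 0.4283 = 3.442 d
  layer 3 (weathered basalt): t_3 = 11.1 × 0.09 / 0.4283 = 2.332 d
Total t = Σ t_i = 13.54 days.

13.5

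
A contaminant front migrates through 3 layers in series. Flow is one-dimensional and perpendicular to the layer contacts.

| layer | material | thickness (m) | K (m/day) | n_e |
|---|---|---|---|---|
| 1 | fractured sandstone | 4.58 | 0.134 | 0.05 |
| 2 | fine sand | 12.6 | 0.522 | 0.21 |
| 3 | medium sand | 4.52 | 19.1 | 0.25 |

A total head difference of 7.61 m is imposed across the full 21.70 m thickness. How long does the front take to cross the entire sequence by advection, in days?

With flow normal to the layers, continuity requires the same specific discharge q through every layer.
Σ(b_i/K_i) = 4.58/0.134 + 12.6/0.522 + 4.52/19.1 = 58.55 d.
q = Δh / Σ(b_i/K_i) = 7.61 / 58.55 = 0.1300 m/day.
In each layer the seepage velocity is v_i = q/n_i, so the layer transit time is t_i = b_i·n_i / q:
  layer 1 (fractured sandstone): t_1 = 4.58 × 0.05 / 0.1300 = 1.762 d
  layer 2 (fine sand): t_2 = 12.6 × 0.21 / 0.1300 = 20.36 d
  layer 3 (medium sand): t_3 = 4.52 × 0.25 / 0.1300 = 8.695 d
Total t = Σ t_i = 30.82 days.

30.8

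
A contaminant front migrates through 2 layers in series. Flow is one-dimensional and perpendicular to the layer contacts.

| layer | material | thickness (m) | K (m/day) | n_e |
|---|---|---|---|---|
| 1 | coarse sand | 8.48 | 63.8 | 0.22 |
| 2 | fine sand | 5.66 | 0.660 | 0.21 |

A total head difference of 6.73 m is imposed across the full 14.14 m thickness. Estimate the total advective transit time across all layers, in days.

With flow normal to the layers, continuity requires the same specific discharge q through every layer.
Σ(b_i/K_i) = 8.48/63.8 + 5.66/0.660 = 8.709 d.
q = Δh / Σ(b_i/K_i) = 6.73 / 8.709 = 0.7728 m/day.
In each layer the seepage velocity is v_i = q/n_i, so the layer transit time is t_i = b_i·n_i / q:
  layer 1 (coarse sand): t_1 = 8.48 × 0.22 / 0.7728 = 2.414 d
  layer 2 (fine sand): t_2 = 5.66 × 0.21 / 0.7728 = 1.538 d
Total t = Σ t_i = 3.952 days.

3.95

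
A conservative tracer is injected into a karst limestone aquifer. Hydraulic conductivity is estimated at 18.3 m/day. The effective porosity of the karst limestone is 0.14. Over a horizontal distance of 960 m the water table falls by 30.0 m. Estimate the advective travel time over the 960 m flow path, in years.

Hydraulic gradient i = Δh / L = 30.0 / 960 = 0.03125.
Darcy flux q = K · i = 18.30 × 0.03125 = 0.5719 m/day.
Seepage velocity v = q / n_e = 0.5719 / 0.14 = 4.085 m/day.
Travel time t = L / v = 960 / 4.085 = 235.0 days = 0.6434 years.

0.643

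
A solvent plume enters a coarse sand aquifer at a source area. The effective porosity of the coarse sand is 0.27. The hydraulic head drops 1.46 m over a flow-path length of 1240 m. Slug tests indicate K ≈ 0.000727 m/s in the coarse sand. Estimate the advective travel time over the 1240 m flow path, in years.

12.4

Convert K: 0.000727 m/s × 86400 = 62.81 m/day.
Hydraulic gradient i = Δh / L = 1.46 / 1240 = 0.001177.
Darcy flux q = K · i = 62.81 × 0.001177 = 0.07396 m/day.
Seepage velocity v = q / n_e = 0.07396 / 0.27 = 0.2739 m/day.
Travel time t = L / v = 1240 / 0.2739 = 4527 days = 12.39 years.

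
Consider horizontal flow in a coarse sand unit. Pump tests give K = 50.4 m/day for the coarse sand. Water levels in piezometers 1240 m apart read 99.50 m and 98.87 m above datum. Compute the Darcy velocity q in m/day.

0.0256

Hydraulic gradient i = (99.50 − 98.87) / 1240 = 0.63 / 1240 = 0.0005081.
Specific discharge q = K · i = 50.40 × 0.0005081 = 0.02561 m/day.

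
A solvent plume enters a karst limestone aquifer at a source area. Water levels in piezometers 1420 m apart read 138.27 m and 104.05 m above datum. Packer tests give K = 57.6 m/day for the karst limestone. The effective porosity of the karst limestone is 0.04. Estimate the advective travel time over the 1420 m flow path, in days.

40.9

Hydraulic gradient i = (138.27 − 104.05) / 1420 = 34.22 / 1420 = 0.02410.
Darcy flux q = K · i = 57.60 × 0.02410 = 1.388 m/day.
Seepage velocity v = q / n_e = 1.388 / 0.04 = 34.70 m/day.
Travel time t = L / v = 1420 / 34.70 = 40.92 days.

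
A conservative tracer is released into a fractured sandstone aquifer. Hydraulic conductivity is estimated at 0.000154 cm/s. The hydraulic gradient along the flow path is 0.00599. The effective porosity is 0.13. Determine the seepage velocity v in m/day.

0.00613

Convert K: 0.000154 cm/s × 864 = 0.1331 m/day.
Hydraulic gradient i = 0.00599.
Darcy flux q = K · i = 0.1331 × 0.005990 = 0.0007970 m/day.
Seepage velocity v = q / n_e = 0.0007970 / 0.13 = 0.006131 m/day.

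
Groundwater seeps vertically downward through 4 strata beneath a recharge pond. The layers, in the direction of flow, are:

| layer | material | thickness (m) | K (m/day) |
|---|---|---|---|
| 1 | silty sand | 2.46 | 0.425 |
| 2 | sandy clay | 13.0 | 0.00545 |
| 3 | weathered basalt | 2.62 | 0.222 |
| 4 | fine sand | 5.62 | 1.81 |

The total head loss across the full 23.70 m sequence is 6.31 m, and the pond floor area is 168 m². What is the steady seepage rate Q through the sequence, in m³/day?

0.441

Flow is perpendicular to layering, so the layers act in series and the equivalent K is the thickness-weighted harmonic mean.
Total thickness L = 2.46 + 13.0 + 2.62 + 5.62 = 23.70 m.
Σ(b_i/K_i) = 2.46/0.425 + 13.0/0.00545 + 2.62/0.222 + 5.62/1.81 = 2406 d.
K_eq = L / Σ(b_i/K_i) = 23.70 / 2406 = 0.009850 m/day.
Q = K_eq · A · (Δh/L) = 0.009850 × 168 × (6.31/23.70) = 0.4406 m³/day.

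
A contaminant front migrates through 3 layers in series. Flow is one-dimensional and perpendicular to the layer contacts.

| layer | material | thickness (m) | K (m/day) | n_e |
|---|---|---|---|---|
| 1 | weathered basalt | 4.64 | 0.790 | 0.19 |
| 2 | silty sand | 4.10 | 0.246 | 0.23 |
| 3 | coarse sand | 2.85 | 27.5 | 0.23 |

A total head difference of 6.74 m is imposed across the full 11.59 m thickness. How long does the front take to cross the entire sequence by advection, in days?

With flow normal to the layers, continuity requires the same specific discharge q through every layer.
Σ(b_i/K_i) = 4.64/0.790 + 4.10/0.246 + 2.85/27.5 = 22.64 d.
q = Δh / Σ(b_i/K_i) = 6.74 / 22.64 = 0.2977 m/day.
In each layer the seepage velocity is v_i = q/n_i, so the layer transit time is t_i = b_i·n_i / q:
  layer 1 (weathered basalt): t_1 = 4.64 × 0.19 / 0.2977 = 2.962 d
  layer 2 (silty sand): t_2 = 4.10 × 0.23 / 0.2977 = 3.168 d
  layer 3 (coarse sand): t_3 = 2.85 × 0.23 / 0.2977 = 2.202 d
Total t = Σ t_i = 8.332 days.

8.33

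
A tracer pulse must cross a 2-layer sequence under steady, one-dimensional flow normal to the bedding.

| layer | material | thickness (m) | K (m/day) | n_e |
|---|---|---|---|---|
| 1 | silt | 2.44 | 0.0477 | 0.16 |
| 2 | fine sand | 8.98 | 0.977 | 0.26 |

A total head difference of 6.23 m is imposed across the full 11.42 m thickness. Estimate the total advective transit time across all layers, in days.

26.4

With flow normal to the layers, continuity requires the same specific discharge q through every layer.
Σ(b_i/K_i) = 2.44/0.0477 + 8.98/0.977 = 60.34 d.
q = Δh / Σ(b_i/K_i) = 6.23 / 60.34 = 0.1032 m/day.
In each layer the seepage velocity is v_i = q/n_i, so the layer transit time is t_i = b_i·n_i / q:
  layer 1 (silt): t_1 = 2.44 × 0.16 / 0.1032 = 3.781 d
  layer 2 (fine sand): t_2 = 8.98 × 0.26 / 0.1032 = 22.62 d
Total t = Σ t_i = 26.40 days.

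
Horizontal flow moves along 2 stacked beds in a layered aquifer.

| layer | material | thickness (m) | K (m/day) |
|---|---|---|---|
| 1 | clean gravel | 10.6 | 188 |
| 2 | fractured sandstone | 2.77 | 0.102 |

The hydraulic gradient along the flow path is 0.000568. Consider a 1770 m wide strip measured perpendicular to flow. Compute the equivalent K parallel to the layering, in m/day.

149

Flow is parallel to layering, so each bed carries its own Darcy discharge and the transmissivities add.
Σ(K_i·b_i) = 188×10.6 + 0.102×2.77 = 1993 m²/day.
Total thickness b = 13.37 m, so K_eq = Σ(K_i·b_i)/b = 149.1 m/day.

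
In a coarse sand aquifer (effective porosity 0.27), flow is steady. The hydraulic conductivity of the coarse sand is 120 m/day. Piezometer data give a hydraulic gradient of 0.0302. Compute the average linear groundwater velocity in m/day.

Hydraulic gradient i = 0.0302.
Darcy flux q = K · i = 120.0 × 0.03020 = 3.624 m/day.
Seepage velocity v = q / n_e = 3.624 / 0.27 = 13.42 m/day.

13.4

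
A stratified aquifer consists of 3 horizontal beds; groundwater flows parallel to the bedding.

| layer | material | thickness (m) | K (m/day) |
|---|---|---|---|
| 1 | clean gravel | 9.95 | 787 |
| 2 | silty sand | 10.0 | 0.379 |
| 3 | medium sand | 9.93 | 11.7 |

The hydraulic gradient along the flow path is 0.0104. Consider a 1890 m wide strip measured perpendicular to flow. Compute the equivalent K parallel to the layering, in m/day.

Flow is parallel to layering, so each bed carries its own Darcy discharge and the transmissivities add.
Σ(K_i·b_i) = 787×9.95 + 0.379×10.0 + 11.7×9.93 = 7951 m²/day.
Total thickness b = 29.88 m, so K_eq = Σ(K_i·b_i)/b = 266.1 m/day.

266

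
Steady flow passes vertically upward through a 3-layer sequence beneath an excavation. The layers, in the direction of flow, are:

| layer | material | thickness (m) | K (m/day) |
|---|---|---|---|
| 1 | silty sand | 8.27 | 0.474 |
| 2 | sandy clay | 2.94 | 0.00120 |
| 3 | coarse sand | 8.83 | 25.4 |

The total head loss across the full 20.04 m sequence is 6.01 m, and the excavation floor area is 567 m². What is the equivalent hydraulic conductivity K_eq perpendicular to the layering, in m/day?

Flow is perpendicular to layering, so the layers act in series and the equivalent K is the thickness-weighted harmonic mean.
Total thickness L = 8.27 + 2.94 + 8.83 = 20.04 m.
Σ(b_i/K_i) = 8.27/0.474 + 2.94/0.00120 + 8.83/25.4 = 2468 d.
K_eq = L / Σ(b_i/K_i) = 20.04 / 2468 = 0.008121 m/day.

0.00812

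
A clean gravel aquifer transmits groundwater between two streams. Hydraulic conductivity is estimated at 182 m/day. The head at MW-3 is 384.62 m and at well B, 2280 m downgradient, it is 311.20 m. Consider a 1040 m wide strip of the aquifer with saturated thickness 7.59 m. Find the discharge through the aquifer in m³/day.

Cross-sectional area A = 1040 × 7.59 = 7894 m².
Hydraulic gradient i = (384.62 − 311.20) / 2280 = 73.42 / 2280 = 0.03220.
Darcy's law: Q = K · A · i = 182.0 × 7894 × 0.03220 = 46262 m³/day.

46300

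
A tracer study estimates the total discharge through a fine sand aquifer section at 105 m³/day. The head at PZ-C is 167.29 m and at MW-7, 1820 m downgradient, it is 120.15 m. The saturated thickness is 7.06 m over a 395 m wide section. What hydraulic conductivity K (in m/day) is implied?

1.45

Cross-sectional area A = 395 × 7.06 = 2789 m².
Hydraulic gradient i = (167.29 − 120.15) / 1820 = 47.14 / 1820 = 0.02590.
From Q = K·A·i, K = Q / (A·i) = 105 / (2789 × 0.02590) = 1.454 m/day.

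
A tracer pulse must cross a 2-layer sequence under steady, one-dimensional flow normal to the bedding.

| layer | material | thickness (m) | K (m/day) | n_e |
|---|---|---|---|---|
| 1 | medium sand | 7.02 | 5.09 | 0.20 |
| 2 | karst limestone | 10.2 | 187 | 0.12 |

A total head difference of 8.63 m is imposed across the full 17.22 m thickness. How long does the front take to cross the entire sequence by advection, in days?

0.437

With flow normal to the layers, continuity requires the same specific discharge q through every layer.
Σ(b_i/K_i) = 7.02/5.09 + 10.2/187 = 1.434 d.
q = Δh / Σ(b_i/K_i) = 8.63 / 1.434 = 6.019 m/day.
In each layer the seepage velocity is v_i = q/n_i, so the layer transit time is t_i = b_i·n_i / q:
  layer 1 (medium sand): t_1 = 7.02 × 0.20 / 6.019 = 0.2332 d
  layer 2 (karst limestone): t_2 = 10.2 × 0.12 / 6.019 = 0.2033 d
Total t = Σ t_i = 0.4366 days.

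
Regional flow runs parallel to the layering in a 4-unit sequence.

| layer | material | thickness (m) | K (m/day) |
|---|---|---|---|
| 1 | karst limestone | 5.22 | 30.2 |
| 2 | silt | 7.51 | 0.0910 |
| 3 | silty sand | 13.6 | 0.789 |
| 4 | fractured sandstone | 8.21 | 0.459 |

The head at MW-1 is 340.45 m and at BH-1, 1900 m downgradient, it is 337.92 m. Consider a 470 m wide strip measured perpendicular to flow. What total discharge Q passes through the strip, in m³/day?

Flow is parallel to layering, so each bed carries its own Darcy discharge and the transmissivities add.
Σ(K_i·b_i) = 30.2×5.22 + 0.0910×7.51 + 0.789×13.6 + 0.459×8.21 = 172.8 m²/day.
Hydraulic gradient i = (340.45 − 337.92) / 1900 = 2.53 / 1900 = 0.001332.
Q = Σ(K_i·b_i) · W · i = 172.8 × 470 × 0.001332 = 108.2 m³/day.

108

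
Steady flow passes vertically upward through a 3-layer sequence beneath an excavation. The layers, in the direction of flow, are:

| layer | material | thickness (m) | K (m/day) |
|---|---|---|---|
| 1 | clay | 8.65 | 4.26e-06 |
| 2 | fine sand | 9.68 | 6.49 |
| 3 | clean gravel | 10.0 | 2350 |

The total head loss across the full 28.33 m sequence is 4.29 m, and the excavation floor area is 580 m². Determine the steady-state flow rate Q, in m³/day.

Flow is perpendicular to layering, so the layers act in series and the equivalent K is the thickness-weighted harmonic mean.
Total thickness L = 8.65 + 9.68 + 10.0 = 28.33 m.
Σ(b_i/K_i) = 8.65/4.26e-06 + 9.68/6.49 + 10.0/2350 = 2.031e+06 d.
K_eq = L / Σ(b_i/K_i) = 28.33 / 2.031e+06 = 1.395e-05 m/day.
Q = K_eq · A · (Δh/L) = 1.395e-05 × 580 × (4.29/28.33) = 0.001225 m³/day.

0.00123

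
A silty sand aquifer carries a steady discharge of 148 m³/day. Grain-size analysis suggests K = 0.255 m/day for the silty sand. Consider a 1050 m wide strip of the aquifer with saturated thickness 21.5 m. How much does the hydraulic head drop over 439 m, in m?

11.3

Cross-sectional area A = 1050 × 21.5 = 22575 m².
From Q = K·A·i, i = Q / (K·A) = 148 / (0.2550 × 22575) = 0.02571.
Head loss Δh = i · L = 0.02571 × 439 = 11.29 m.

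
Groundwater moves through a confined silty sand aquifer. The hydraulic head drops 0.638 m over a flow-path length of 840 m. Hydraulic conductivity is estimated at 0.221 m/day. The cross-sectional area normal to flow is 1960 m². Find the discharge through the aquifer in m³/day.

Hydraulic gradient i = Δh / L = 0.638 / 840 = 0.0007595.
Darcy's law: Q = K · A · i = 0.2210 × 1960 × 0.0007595 = 0.3290 m³/day.

0.329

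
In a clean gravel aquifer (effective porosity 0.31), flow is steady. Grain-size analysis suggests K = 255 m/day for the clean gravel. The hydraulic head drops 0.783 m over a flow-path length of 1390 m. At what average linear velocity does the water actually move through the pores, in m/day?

0.463

Hydraulic gradient i = Δh / L = 0.783 / 1390 = 0.0005633.
Darcy flux q = K · i = 255.0 × 0.0005633 = 0.1436 m/day.
Seepage velocity v = q / n_e = 0.1436 / 0.31 = 0.4634 m/day.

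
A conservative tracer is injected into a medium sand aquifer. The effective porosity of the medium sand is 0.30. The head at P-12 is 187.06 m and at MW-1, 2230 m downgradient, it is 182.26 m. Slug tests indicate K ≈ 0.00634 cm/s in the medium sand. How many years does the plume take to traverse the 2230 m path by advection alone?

155

Convert K: 0.00634 cm/s × 864 = 5.478 m/day.
Hydraulic gradient i = (187.06 − 182.26) / 2230 = 4.8 / 2230 = 0.002152.
Darcy flux q = K · i = 5.478 × 0.002152 = 0.01179 m/day.
Seepage velocity v = q / n_e = 0.01179 / 0.30 = 0.03930 m/day.
Travel time t = L / v = 2230 / 0.03930 = 56740 days = 155.3 years.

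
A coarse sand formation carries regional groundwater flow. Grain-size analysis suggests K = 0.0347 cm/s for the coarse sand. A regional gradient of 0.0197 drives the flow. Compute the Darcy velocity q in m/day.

0.591

Convert K: 0.0347 cm/s × 864 = 29.98 m/day.
Hydraulic gradient i = 0.0197.
Specific discharge q = K · i = 29.98 × 0.01970 = 0.5906 m/day.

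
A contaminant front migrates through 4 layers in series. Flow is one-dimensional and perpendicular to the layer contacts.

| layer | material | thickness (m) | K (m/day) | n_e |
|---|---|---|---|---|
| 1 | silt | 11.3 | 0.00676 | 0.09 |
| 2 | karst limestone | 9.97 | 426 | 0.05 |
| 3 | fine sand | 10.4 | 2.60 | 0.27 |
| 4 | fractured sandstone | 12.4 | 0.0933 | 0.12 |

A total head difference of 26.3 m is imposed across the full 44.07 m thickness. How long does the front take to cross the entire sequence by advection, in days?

400

With flow normal to the layers, continuity requires the same specific discharge q through every layer.
Σ(b_i/K_i) = 11.3/0.00676 + 9.97/426 + 10.4/2.60 + 12.4/0.0933 = 1809 d.
q = Δh / Σ(b_i/K_i) = 26.3 / 1809 = 0.01454 m/day.
In each layer the seepage velocity is v_i = q/n_i, so the layer transit time is t_i = b_i·n_i / q:
  layer 1 (silt): t_1 = 11.3 × 0.09 / 0.01454 = 69.93 d
  layer 2 (karst limestone): t_2 = 9.97 × 0.05 / 0.01454 = 34.28 d
  layer 3 (fine sand): t_3 = 10.4 × 0.27 / 0.01454 = 193.1 d
  layer 4 (fractured sandstone): t_4 = 12.4 × 0.12 / 0.01454 = 102.3 d
Total t = Σ t_i = 399.6 days.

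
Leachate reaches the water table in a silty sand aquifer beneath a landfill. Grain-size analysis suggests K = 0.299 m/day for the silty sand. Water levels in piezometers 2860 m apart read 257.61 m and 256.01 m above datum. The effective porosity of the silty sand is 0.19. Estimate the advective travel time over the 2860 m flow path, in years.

Hydraulic gradient i = (257.61 − 256.01) / 2860 = 1.6 / 2860 = 0.0005594.
Darcy flux q = K · i = 0.2990 × 0.0005594 = 0.0001673 m/day.
Seepage velocity v = q / n_e = 0.0001673 / 0.19 = 0.0008804 m/day.
Travel time t = L / v = 2860 / 0.0008804 = 3.249e+06 days = 8894 years.

8890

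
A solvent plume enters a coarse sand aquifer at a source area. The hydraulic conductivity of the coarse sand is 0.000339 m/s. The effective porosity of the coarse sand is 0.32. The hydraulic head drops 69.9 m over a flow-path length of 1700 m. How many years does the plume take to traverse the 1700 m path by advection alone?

Convert K: 0.000339 m/s × 86400 = 29.29 m/day.
Hydraulic gradient i = Δh / L = 69.9 / 1700 = 0.04112.
Darcy flux q = K · i = 29.29 × 0.04112 = 1.204 m/day.
Seepage velocity v = q / n_e = 1.204 / 0.32 = 3.763 m/day.
Travel time t = L / v = 1700 / 3.763 = 451.7 days = 1.237 years.

1.24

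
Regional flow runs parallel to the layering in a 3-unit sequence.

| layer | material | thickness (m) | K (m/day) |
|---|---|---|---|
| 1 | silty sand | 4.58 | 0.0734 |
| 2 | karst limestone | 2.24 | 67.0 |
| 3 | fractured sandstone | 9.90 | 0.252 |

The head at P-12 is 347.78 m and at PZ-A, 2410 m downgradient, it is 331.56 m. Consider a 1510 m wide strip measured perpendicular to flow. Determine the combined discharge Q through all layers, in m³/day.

Flow is parallel to layering, so each bed carries its own Darcy discharge and the transmissivities add.
Σ(K_i·b_i) = 0.0734×4.58 + 67.0×2.24 + 0.252×9.90 = 152.9 m²/day.
Hydraulic gradient i = (347.78 − 331.56) / 2410 = 16.22 / 2410 = 0.006730.
Q = Σ(K_i·b_i) · W · i = 152.9 × 1510 × 0.006730 = 1554 m³/day.

1550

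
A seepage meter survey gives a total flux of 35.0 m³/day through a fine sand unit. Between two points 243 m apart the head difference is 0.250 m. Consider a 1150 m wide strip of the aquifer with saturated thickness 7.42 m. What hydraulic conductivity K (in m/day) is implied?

Cross-sectional area A = 1150 × 7.42 = 8533 m².
Hydraulic gradient i = Δh / L = 0.250 / 243 = 0.001029.
From Q = K·A·i, K = Q / (A·i) = 35.0 / (8533 × 0.001029) = 3.987 m/day.

3.99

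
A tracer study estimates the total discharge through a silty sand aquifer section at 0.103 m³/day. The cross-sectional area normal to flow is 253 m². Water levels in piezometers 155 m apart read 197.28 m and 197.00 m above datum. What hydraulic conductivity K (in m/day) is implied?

Hydraulic gradient i = (197.28 − 197.00) / 155 = 0.28 / 155 = 0.001806.
From Q = K·A·i, K = Q / (A·i) = 0.103 / (253.0 × 0.001806) = 0.2254 m/day.

0.225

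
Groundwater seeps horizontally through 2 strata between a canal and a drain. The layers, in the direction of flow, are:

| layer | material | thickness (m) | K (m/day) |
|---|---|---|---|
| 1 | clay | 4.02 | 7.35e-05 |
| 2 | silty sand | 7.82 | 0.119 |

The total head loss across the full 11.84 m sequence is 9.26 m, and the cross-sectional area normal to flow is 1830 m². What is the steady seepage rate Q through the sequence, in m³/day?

0.309

Flow is perpendicular to layering, so the layers act in series and the equivalent K is the thickness-weighted harmonic mean.
Total thickness L = 4.02 + 7.82 = 11.84 m.
Σ(b_i/K_i) = 4.02/7.35e-05 + 7.82/0.119 = 54760 d.
K_eq = L / Σ(b_i/K_i) = 11.84 / 54760 = 0.0002162 m/day.
Q = K_eq · A · (Δh/L) = 0.0002162 × 1830 × (9.26/11.84) = 0.3095 m³/day.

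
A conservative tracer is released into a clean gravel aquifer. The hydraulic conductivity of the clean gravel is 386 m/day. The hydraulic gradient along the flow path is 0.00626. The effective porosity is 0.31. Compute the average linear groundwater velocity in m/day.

7.79

Hydraulic gradient i = 0.00626.
Darcy flux q = K · i = 386.0 × 0.006260 = 2.416 m/day.
Seepage velocity v = q / n_e = 2.416 / 0.31 = 7.795 m/day.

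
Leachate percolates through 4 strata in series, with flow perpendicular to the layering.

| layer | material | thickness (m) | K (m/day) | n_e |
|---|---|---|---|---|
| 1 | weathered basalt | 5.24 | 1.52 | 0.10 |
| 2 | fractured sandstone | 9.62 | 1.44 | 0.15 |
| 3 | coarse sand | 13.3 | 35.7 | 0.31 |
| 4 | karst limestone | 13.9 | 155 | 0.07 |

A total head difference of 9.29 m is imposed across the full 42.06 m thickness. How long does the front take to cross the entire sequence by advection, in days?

8.05

With flow normal to the layers, continuity requires the same specific discharge q through every layer.
Σ(b_i/K_i) = 5.24/1.52 + 9.62/1.44 + 13.3/35.7 + 13.9/155 = 10.59 d.
q = Δh / Σ(b_i/K_i) = 9.29 / 10.59 = 0.8772 m/day.
In each layer the seepage velocity is v_i = q/n_i, so the layer transit time is t_i = b_i·n_i / q:
  layer 1 (weathered basalt): t_1 = 5.24 × 0.10 / 0.8772 = 0.5973 d
  layer 2 (fractured sandstone): t_2 = 9.62 × 0.15 / 0.8772 = 1.645 d
  layer 3 (coarse sand): t_3 = 13.3 × 0.31 / 0.8772 = 4.700 d
  layer 4 (karst limestone): t_4 = 13.9 × 0.07 / 0.8772 = 1.109 d
Total t = Σ t_i = 8.051 days.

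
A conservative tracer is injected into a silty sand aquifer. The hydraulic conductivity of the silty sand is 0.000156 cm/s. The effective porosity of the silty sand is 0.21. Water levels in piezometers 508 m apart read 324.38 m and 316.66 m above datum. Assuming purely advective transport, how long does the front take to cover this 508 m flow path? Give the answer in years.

Convert K: 0.000156 cm/s × 864 = 0.1348 m/day.
Hydraulic gradient i = (324.38 − 316.66) / 508 = 7.72 / 508 = 0.01520.
Darcy flux q = K · i = 0.1348 × 0.01520 = 0.002048 m/day.
Seepage velocity v = q / n_e = 0.002048 / 0.21 = 0.009754 m/day.
Travel time t = L / v = 508 / 0.009754 = 52082 days = 142.6 years.

143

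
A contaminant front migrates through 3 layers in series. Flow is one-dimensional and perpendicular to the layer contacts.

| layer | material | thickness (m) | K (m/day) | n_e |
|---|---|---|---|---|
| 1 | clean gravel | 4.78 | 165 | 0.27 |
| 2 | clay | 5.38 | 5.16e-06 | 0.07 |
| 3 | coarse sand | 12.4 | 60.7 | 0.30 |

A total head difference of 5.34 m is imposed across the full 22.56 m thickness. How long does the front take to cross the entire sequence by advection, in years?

2880

With flow normal to the layers, continuity requires the same specific discharge q through every layer.
Σ(b_i/K_i) = 4.78/165 + 5.38/5.16e-06 + 12.4/60.7 = 1.043e+06 d.
q = Δh / Σ(b_i/K_i) = 5.34 / 1.043e+06 = 5.122e-06 m/day.
In each layer the seepage velocity is v_i = q/n_i, so the layer transit time is t_i = b_i·n_i / q:
  layer 1 (clean gravel): t_1 = 4.78 × 0.27 / 5.122e-06 = 2.520e+05 d
  layer 2 (clay): t_2 = 5.38 × 0.07 / 5.122e-06 = 73531 d
  layer 3 (coarse sand): t_3 = 12.4 × 0.30 / 5.122e-06 = 7.263e+05 d
Total t = Σ t_i = 1.052e+06 days = 2880 years.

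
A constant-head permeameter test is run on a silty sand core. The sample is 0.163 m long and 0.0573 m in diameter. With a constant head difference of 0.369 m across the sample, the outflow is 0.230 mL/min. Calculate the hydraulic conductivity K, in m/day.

Cross-sectional area A = π·(d/2)² = π × (0.0573/2)² = 0.002579 m².
Convert discharge: 0.230 mL/min = 3.833e-09 m³/s.
Darcy's law rearranged: K = Q·L / (A·Δh) = 3.833e-09 × 0.163 / (0.002579 × 0.369) = 6.567e-07 m/s = 0.05674 m/day.

0.0567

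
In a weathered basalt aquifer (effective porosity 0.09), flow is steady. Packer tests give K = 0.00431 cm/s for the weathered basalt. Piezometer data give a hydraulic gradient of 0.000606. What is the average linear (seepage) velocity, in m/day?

Convert K: 0.00431 cm/s × 864 = 3.724 m/day.
Hydraulic gradient i = 0.000606.
Darcy flux q = K · i = 3.724 × 0.0006060 = 0.002257 m/day.
Seepage velocity v = q / n_e = 0.002257 / 0.09 = 0.02507 m/day.

0.0251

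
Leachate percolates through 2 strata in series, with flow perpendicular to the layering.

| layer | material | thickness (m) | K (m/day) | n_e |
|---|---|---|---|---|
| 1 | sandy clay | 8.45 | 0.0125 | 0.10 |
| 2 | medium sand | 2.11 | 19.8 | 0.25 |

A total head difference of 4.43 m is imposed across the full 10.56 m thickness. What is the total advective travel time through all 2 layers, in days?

With flow normal to the layers, continuity requires the same specific discharge q through every layer.
Σ(b_i/K_i) = 8.45/0.0125 + 2.11/19.8 = 676.1 d.
q = Δh / Σ(b_i/K_i) = 4.43 / 676.1 = 0.006552 m/day.
In each layer the seepage velocity is v_i = q/n_i, so the layer transit time is t_i = b_i·n_i / q:
  layer 1 (sandy clay): t_1 = 8.45 × 0.10 / 0.006552 = 129.0 d
  layer 2 (medium sand): t_2 = 2.11 × 0.25 / 0.006552 = 80.51 d
Total t = Σ t_i = 209.5 days.

209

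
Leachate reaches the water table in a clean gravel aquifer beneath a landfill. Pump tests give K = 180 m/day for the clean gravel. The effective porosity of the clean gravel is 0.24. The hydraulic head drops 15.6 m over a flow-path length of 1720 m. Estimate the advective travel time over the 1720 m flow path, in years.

0.692

Hydraulic gradient i = Δh / L = 15.6 / 1720 = 0.009070.
Darcy flux q = K · i = 180.0 × 0.009070 = 1.633 m/day.
Seepage velocity v = q / n_e = 1.633 / 0.24 = 6.802 m/day.
Travel time t = L / v = 1720 / 6.802 = 252.9 days = 0.6923 years.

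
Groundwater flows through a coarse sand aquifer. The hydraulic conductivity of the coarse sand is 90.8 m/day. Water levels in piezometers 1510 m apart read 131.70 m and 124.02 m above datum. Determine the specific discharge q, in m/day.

Hydraulic gradient i = (131.70 − 124.02) / 1510 = 7.68 / 1510 = 0.005086.
Specific discharge q = K · i = 90.80 × 0.005086 = 0.4618 m/day.

0.462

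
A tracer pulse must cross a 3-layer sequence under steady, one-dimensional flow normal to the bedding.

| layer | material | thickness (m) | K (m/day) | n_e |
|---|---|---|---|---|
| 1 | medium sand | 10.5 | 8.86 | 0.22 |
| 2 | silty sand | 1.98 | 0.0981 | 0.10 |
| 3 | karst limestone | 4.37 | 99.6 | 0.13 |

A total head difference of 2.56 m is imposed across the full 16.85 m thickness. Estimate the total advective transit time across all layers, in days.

With flow normal to the layers, continuity requires the same specific discharge q through every layer.
Σ(b_i/K_i) = 10.5/8.86 + 1.98/0.0981 + 4.37/99.6 = 21.41 d.
q = Δh / Σ(b_i/K_i) = 2.56 / 21.41 = 0.1196 m/day.
In each layer the seepage velocity is v_i = q/n_i, so the layer transit time is t_i = b_i·n_i / q:
  layer 1 (medium sand): t_1 = 10.5 × 0.22 / 0.1196 = 19.32 d
  layer 2 (silty sand): t_2 = 1.98 × 0.10 / 0.1196 = 1.656 d
  layer 3 (karst limestone): t_3 = 4.37 × 0.13 / 0.1196 = 4.752 d
Total t = Σ t_i = 25.73 days.

25.7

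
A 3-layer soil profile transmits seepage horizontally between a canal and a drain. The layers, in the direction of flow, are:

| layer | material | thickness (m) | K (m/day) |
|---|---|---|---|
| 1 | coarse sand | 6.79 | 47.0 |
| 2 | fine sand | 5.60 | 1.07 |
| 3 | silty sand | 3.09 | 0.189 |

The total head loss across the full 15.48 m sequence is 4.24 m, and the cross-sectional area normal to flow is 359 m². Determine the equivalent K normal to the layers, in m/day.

0.712

Flow is perpendicular to layering, so the layers act in series and the equivalent K is the thickness-weighted harmonic mean.
Total thickness L = 6.79 + 5.60 + 3.09 = 15.48 m.
Σ(b_i/K_i) = 6.79/47.0 + 5.60/1.07 + 3.09/0.189 = 21.73 d.
K_eq = L / Σ(b_i/K_i) = 15.48 / 21.73 = 0.7125 m/day.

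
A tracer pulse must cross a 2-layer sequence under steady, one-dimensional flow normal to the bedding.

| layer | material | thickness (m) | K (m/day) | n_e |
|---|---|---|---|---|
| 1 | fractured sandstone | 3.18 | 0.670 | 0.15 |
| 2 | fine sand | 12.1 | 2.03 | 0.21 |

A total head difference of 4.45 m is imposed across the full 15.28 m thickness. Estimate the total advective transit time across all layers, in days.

7.26

With flow normal to the layers, continuity requires the same specific discharge q through every layer.
Σ(b_i/K_i) = 3.18/0.670 + 12.1/2.03 = 10.71 d.
q = Δh / Σ(b_i/K_i) = 4.45 / 10.71 = 0.4156 m/day.
In each layer the seepage velocity is v_i = q/n_i, so the layer transit time is t_i = b_i·n_i / q:
  layer 1 (fractured sandstone): t_1 = 3.18 × 0.15 / 0.4156 = 1.148 d
  layer 2 (fine sand): t_2 = 12.1 × 0.21 / 0.4156 = 6.114 d
Total t = Σ t_i = 7.261 days.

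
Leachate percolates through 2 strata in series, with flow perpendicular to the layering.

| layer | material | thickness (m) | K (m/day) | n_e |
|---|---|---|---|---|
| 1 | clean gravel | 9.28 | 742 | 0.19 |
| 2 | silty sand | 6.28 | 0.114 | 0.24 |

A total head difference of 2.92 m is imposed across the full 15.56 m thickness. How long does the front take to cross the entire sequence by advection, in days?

61.7

With flow normal to the layers, continuity requires the same specific discharge q through every layer.
Σ(b_i/K_i) = 9.28/742 + 6.28/0.114 = 55.10 d.
q = Δh / Σ(b_i/K_i) = 2.92 / 55.10 = 0.05299 m/day.
In each layer the seepage velocity is v_i = q/n_i, so the layer transit time is t_i = b_i·n_i / q:
  layer 1 (clean gravel): t_1 = 9.28 × 0.19 / 0.05299 = 33.27 d
  layer 2 (silty sand): t_2 = 6.28 × 0.24 / 0.05299 = 28.44 d
Total t = Σ t_i = 61.71 days.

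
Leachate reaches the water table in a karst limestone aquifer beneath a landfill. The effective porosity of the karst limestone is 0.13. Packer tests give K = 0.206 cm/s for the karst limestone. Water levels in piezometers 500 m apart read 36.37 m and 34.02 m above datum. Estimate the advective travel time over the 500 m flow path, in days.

77.7

Convert K: 0.206 cm/s × 864 = 178.0 m/day.
Hydraulic gradient i = (36.37 − 34.02) / 500 = 2.35 / 500 = 0.004700.
Darcy flux q = K · i = 178.0 × 0.004700 = 0.8365 m/day.
Seepage velocity v = q / n_e = 0.8365 / 0.13 = 6.435 m/day.
Travel time t = L / v = 500 / 6.435 = 77.70 days.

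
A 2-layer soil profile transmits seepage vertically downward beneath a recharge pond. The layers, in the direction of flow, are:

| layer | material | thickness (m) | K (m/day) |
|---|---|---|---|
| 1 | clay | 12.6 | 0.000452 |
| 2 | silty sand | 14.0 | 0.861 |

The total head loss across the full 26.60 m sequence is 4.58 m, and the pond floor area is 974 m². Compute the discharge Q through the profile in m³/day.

0.160

Flow is perpendicular to layering, so the layers act in series and the equivalent K is the thickness-weighted harmonic mean.
Total thickness L = 12.6 + 14.0 = 26.60 m.
Σ(b_i/K_i) = 12.6/0.000452 + 14.0/0.861 = 27892 d.
K_eq = L / Σ(b_i/K_i) = 26.60 / 27892 = 0.0009537 m/day.
Q = K_eq · A · (Δh/L) = 0.0009537 × 974 × (4.58/26.60) = 0.1599 m³/day.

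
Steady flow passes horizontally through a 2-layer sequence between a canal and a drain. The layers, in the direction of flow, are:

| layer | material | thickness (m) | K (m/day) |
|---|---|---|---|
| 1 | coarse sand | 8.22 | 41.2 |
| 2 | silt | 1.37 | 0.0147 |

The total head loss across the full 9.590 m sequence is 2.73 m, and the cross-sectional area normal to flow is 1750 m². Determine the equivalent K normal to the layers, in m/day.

Flow is perpendicular to layering, so the layers act in series and the equivalent K is the thickness-weighted harmonic mean.
Total thickness L = 8.22 + 1.37 = 9.590 m.
Σ(b_i/K_i) = 8.22/41.2 + 1.37/0.0147 = 93.40 d.
K_eq = L / Σ(b_i/K_i) = 9.590 / 93.40 = 0.1027 m/day.

0.103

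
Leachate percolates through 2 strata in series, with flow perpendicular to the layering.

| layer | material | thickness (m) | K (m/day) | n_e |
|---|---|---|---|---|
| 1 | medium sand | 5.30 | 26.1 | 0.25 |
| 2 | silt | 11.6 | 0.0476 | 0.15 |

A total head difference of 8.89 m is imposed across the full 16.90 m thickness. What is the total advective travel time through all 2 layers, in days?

With flow normal to the layers, continuity requires the same specific discharge q through every layer.
Σ(b_i/K_i) = 5.30/26.1 + 11.6/0.0476 = 243.9 d.
q = Δh / Σ(b_i/K_i) = 8.89 / 243.9 = 0.03645 m/day.
In each layer the seepage velocity is v_i = q/n_i, so the layer transit time is t_i = b_i·n_i / q:
  layer 1 (medium sand): t_1 = 5.30 × 0.25 / 0.03645 = 36.35 d
  layer 2 (silt): t_2 = 11.6 × 0.15 / 0.03645 = 47.74 d
Total t = Σ t_i = 84.09 days.

84.1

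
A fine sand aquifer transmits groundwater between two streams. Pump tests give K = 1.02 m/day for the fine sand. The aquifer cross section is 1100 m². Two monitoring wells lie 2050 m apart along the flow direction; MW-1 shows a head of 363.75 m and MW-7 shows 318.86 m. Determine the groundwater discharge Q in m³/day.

Hydraulic gradient i = (363.75 − 318.86) / 2050 = 44.89 / 2050 = 0.02190.
Darcy's law: Q = K · A · i = 1.020 × 1100 × 0.02190 = 24.57 m³/day.

24.6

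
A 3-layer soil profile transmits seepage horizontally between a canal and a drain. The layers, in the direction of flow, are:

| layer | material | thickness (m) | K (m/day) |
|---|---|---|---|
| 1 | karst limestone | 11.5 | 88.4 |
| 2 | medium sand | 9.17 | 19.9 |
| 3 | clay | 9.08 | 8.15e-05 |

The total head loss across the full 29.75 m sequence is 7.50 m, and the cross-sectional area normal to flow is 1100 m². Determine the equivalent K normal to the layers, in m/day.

Flow is perpendicular to layering, so the layers act in series and the equivalent K is the thickness-weighted harmonic mean.
Total thickness L = 11.5 + 9.17 + 9.08 = 29.75 m.
Σ(b_i/K_i) = 11.5/88.4 + 9.17/19.9 + 9.08/8.15e-05 = 1.114e+05 d.
K_eq = L / Σ(b_i/K_i) = 29.75 / 1.114e+05 = 0.0002670 m/day.

0.000267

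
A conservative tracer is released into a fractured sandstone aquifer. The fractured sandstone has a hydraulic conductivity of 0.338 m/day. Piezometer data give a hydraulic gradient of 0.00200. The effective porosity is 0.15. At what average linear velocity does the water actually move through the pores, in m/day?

0.00451

Hydraulic gradient i = 0.00200.
Darcy flux q = K · i = 0.3380 × 0.002000 = 0.0006760 m/day.
Seepage velocity v = q / n_e = 0.0006760 / 0.15 = 0.004507 m/day.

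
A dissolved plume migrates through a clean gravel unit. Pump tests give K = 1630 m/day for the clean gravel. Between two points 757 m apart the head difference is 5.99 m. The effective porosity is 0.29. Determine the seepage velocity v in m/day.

44.5

Hydraulic gradient i = Δh / L = 5.99 / 757 = 0.007913.
Darcy flux q = K · i = 1630 × 0.007913 = 12.90 m/day.
Seepage velocity v = q / n_e = 12.90 / 0.29 = 44.48 m/day.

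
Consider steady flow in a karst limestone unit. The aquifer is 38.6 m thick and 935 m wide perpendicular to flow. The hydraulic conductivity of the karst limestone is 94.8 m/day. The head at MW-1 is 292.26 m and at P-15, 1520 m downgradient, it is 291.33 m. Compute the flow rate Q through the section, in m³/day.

2090

Cross-sectional area A = 935 × 38.6 = 36091 m².
Hydraulic gradient i = (292.26 − 291.33) / 1520 = 0.93 / 1520 = 0.0006118.
Darcy's law: Q = K · A · i = 94.80 × 36091 × 0.0006118 = 2093 m³/day.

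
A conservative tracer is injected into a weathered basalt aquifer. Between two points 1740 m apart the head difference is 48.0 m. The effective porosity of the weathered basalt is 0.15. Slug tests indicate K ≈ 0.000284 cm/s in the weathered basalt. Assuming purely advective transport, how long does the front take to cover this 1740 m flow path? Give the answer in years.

Convert K: 0.000284 cm/s × 864 = 0.2454 m/day.
Hydraulic gradient i = Δh / L = 48.0 / 1740 = 0.02759.
Darcy flux q = K · i = 0.2454 × 0.02759 = 0.006769 m/day.
Seepage velocity v = q / n_e = 0.006769 / 0.15 = 0.04513 m/day.
Travel time t = L / v = 1740 / 0.04513 = 38558 days = 105.6 years.

106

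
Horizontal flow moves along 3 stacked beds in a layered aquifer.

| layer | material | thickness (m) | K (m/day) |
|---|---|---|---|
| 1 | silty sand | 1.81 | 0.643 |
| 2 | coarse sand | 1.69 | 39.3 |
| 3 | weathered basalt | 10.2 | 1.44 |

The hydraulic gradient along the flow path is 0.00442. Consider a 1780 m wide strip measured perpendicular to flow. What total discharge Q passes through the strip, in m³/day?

Flow is parallel to layering, so each bed carries its own Darcy discharge and the transmissivities add.
Σ(K_i·b_i) = 0.643×1.81 + 39.3×1.69 + 1.44×10.2 = 82.27 m²/day.
Hydraulic gradient i = 0.00442.
Q = Σ(K_i·b_i) · W · i = 82.27 × 1780 × 0.004420 = 647.3 m³/day.

647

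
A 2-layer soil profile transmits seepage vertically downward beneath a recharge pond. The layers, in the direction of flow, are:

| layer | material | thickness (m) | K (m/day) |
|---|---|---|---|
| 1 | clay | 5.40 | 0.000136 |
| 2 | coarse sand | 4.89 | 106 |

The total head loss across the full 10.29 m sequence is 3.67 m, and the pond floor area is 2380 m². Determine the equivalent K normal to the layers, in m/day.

0.000259

Flow is perpendicular to layering, so the layers act in series and the equivalent K is the thickness-weighted harmonic mean.
Total thickness L = 5.40 + 4.89 = 10.29 m.
Σ(b_i/K_i) = 5.40/0.000136 + 4.89/106 = 39706 d.
K_eq = L / Σ(b_i/K_i) = 10.29 / 39706 = 0.0002592 m/day.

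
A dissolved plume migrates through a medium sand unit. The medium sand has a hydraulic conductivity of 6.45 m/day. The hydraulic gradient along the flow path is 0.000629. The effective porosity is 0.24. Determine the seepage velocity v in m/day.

Hydraulic gradient i = 0.000629.
Darcy flux q = K · i = 6.450 × 0.0006290 = 0.004057 m/day.
Seepage velocity v = q / n_e = 0.004057 / 0.24 = 0.01690 m/day.

0.0169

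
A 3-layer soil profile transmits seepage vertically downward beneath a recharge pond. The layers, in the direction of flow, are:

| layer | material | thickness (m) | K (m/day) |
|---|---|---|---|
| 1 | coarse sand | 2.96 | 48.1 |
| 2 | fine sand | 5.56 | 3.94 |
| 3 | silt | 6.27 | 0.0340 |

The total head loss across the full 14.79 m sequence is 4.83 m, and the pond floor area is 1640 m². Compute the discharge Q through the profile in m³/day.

42.6

Flow is perpendicular to layering, so the layers act in series and the equivalent K is the thickness-weighted harmonic mean.
Total thickness L = 2.96 + 5.56 + 6.27 = 14.79 m.
Σ(b_i/K_i) = 2.96/48.1 + 5.56/3.94 + 6.27/0.0340 = 185.9 d.
K_eq = L / Σ(b_i/K_i) = 14.79 / 185.9 = 0.07957 m/day.
Q = K_eq · A · (Δh/L) = 0.07957 × 1640 × (4.83/14.79) = 42.61 m³/day.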